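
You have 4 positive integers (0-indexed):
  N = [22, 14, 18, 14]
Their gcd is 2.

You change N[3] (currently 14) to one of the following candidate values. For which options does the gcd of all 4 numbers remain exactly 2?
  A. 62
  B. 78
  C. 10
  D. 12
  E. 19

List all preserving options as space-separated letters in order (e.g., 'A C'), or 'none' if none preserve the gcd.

Old gcd = 2; gcd of others (without N[3]) = 2
New gcd for candidate v: gcd(2, v). Preserves old gcd iff gcd(2, v) = 2.
  Option A: v=62, gcd(2,62)=2 -> preserves
  Option B: v=78, gcd(2,78)=2 -> preserves
  Option C: v=10, gcd(2,10)=2 -> preserves
  Option D: v=12, gcd(2,12)=2 -> preserves
  Option E: v=19, gcd(2,19)=1 -> changes

Answer: A B C D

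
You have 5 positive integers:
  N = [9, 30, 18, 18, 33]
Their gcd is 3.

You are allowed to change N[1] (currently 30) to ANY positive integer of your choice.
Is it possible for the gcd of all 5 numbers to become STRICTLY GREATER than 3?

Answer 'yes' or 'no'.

Answer: no

Derivation:
Current gcd = 3
gcd of all OTHER numbers (without N[1]=30): gcd([9, 18, 18, 33]) = 3
The new gcd after any change is gcd(3, new_value).
This can be at most 3.
Since 3 = old gcd 3, the gcd can only stay the same or decrease.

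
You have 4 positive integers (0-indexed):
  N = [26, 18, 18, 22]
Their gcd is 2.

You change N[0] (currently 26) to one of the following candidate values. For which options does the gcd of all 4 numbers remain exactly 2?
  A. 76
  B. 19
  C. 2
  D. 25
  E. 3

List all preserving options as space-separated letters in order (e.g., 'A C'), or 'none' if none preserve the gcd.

Old gcd = 2; gcd of others (without N[0]) = 2
New gcd for candidate v: gcd(2, v). Preserves old gcd iff gcd(2, v) = 2.
  Option A: v=76, gcd(2,76)=2 -> preserves
  Option B: v=19, gcd(2,19)=1 -> changes
  Option C: v=2, gcd(2,2)=2 -> preserves
  Option D: v=25, gcd(2,25)=1 -> changes
  Option E: v=3, gcd(2,3)=1 -> changes

Answer: A C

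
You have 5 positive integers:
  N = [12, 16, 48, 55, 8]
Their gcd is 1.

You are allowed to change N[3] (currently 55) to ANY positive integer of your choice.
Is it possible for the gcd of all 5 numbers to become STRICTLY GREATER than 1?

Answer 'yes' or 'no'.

Answer: yes

Derivation:
Current gcd = 1
gcd of all OTHER numbers (without N[3]=55): gcd([12, 16, 48, 8]) = 4
The new gcd after any change is gcd(4, new_value).
This can be at most 4.
Since 4 > old gcd 1, the gcd CAN increase (e.g., set N[3] = 4).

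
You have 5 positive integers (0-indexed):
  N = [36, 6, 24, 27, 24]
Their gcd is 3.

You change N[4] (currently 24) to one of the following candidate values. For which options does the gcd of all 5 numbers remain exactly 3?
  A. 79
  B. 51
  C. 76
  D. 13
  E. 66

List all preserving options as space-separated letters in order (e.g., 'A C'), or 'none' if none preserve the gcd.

Answer: B E

Derivation:
Old gcd = 3; gcd of others (without N[4]) = 3
New gcd for candidate v: gcd(3, v). Preserves old gcd iff gcd(3, v) = 3.
  Option A: v=79, gcd(3,79)=1 -> changes
  Option B: v=51, gcd(3,51)=3 -> preserves
  Option C: v=76, gcd(3,76)=1 -> changes
  Option D: v=13, gcd(3,13)=1 -> changes
  Option E: v=66, gcd(3,66)=3 -> preserves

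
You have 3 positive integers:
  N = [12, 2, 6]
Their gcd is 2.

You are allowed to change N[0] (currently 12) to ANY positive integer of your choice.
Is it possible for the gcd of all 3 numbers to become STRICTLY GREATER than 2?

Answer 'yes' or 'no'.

Current gcd = 2
gcd of all OTHER numbers (without N[0]=12): gcd([2, 6]) = 2
The new gcd after any change is gcd(2, new_value).
This can be at most 2.
Since 2 = old gcd 2, the gcd can only stay the same or decrease.

Answer: no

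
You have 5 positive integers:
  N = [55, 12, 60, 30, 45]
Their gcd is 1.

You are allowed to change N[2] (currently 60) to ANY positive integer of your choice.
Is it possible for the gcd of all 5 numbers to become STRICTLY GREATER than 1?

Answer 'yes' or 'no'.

Answer: no

Derivation:
Current gcd = 1
gcd of all OTHER numbers (without N[2]=60): gcd([55, 12, 30, 45]) = 1
The new gcd after any change is gcd(1, new_value).
This can be at most 1.
Since 1 = old gcd 1, the gcd can only stay the same or decrease.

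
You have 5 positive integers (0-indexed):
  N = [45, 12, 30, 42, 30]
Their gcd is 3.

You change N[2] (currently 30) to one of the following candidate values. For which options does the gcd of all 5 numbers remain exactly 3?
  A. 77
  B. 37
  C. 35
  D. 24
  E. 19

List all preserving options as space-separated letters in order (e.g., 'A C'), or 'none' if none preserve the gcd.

Answer: D

Derivation:
Old gcd = 3; gcd of others (without N[2]) = 3
New gcd for candidate v: gcd(3, v). Preserves old gcd iff gcd(3, v) = 3.
  Option A: v=77, gcd(3,77)=1 -> changes
  Option B: v=37, gcd(3,37)=1 -> changes
  Option C: v=35, gcd(3,35)=1 -> changes
  Option D: v=24, gcd(3,24)=3 -> preserves
  Option E: v=19, gcd(3,19)=1 -> changes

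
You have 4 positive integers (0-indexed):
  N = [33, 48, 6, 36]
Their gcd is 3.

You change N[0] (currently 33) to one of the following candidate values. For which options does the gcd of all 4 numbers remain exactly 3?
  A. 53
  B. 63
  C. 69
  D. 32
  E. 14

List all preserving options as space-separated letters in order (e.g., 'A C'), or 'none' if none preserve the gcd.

Answer: B C

Derivation:
Old gcd = 3; gcd of others (without N[0]) = 6
New gcd for candidate v: gcd(6, v). Preserves old gcd iff gcd(6, v) = 3.
  Option A: v=53, gcd(6,53)=1 -> changes
  Option B: v=63, gcd(6,63)=3 -> preserves
  Option C: v=69, gcd(6,69)=3 -> preserves
  Option D: v=32, gcd(6,32)=2 -> changes
  Option E: v=14, gcd(6,14)=2 -> changes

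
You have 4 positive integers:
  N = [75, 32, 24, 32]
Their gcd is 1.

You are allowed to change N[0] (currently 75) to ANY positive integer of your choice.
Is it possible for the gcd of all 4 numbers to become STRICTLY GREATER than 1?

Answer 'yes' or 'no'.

Current gcd = 1
gcd of all OTHER numbers (without N[0]=75): gcd([32, 24, 32]) = 8
The new gcd after any change is gcd(8, new_value).
This can be at most 8.
Since 8 > old gcd 1, the gcd CAN increase (e.g., set N[0] = 8).

Answer: yes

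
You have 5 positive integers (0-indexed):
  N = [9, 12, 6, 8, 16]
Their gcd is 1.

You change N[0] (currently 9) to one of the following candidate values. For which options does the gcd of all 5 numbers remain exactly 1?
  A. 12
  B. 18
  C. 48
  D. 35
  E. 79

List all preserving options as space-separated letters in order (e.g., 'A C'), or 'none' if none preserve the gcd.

Old gcd = 1; gcd of others (without N[0]) = 2
New gcd for candidate v: gcd(2, v). Preserves old gcd iff gcd(2, v) = 1.
  Option A: v=12, gcd(2,12)=2 -> changes
  Option B: v=18, gcd(2,18)=2 -> changes
  Option C: v=48, gcd(2,48)=2 -> changes
  Option D: v=35, gcd(2,35)=1 -> preserves
  Option E: v=79, gcd(2,79)=1 -> preserves

Answer: D E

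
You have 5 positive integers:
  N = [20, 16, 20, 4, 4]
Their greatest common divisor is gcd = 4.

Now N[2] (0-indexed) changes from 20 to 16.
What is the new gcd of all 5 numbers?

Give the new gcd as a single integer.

Answer: 4

Derivation:
Numbers: [20, 16, 20, 4, 4], gcd = 4
Change: index 2, 20 -> 16
gcd of the OTHER numbers (without index 2): gcd([20, 16, 4, 4]) = 4
New gcd = gcd(g_others, new_val) = gcd(4, 16) = 4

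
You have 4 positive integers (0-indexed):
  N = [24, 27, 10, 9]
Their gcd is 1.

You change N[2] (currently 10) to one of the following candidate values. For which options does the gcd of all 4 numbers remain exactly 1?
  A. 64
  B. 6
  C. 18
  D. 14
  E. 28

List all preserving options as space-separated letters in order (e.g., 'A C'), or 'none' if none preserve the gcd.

Old gcd = 1; gcd of others (without N[2]) = 3
New gcd for candidate v: gcd(3, v). Preserves old gcd iff gcd(3, v) = 1.
  Option A: v=64, gcd(3,64)=1 -> preserves
  Option B: v=6, gcd(3,6)=3 -> changes
  Option C: v=18, gcd(3,18)=3 -> changes
  Option D: v=14, gcd(3,14)=1 -> preserves
  Option E: v=28, gcd(3,28)=1 -> preserves

Answer: A D E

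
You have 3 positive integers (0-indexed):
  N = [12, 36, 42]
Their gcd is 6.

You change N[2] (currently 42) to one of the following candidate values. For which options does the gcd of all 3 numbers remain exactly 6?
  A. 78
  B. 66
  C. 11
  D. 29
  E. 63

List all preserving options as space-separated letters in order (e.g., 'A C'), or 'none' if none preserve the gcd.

Answer: A B

Derivation:
Old gcd = 6; gcd of others (without N[2]) = 12
New gcd for candidate v: gcd(12, v). Preserves old gcd iff gcd(12, v) = 6.
  Option A: v=78, gcd(12,78)=6 -> preserves
  Option B: v=66, gcd(12,66)=6 -> preserves
  Option C: v=11, gcd(12,11)=1 -> changes
  Option D: v=29, gcd(12,29)=1 -> changes
  Option E: v=63, gcd(12,63)=3 -> changes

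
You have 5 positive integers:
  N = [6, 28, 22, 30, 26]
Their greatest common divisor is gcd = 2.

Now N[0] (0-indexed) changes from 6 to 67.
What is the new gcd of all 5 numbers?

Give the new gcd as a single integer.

Answer: 1

Derivation:
Numbers: [6, 28, 22, 30, 26], gcd = 2
Change: index 0, 6 -> 67
gcd of the OTHER numbers (without index 0): gcd([28, 22, 30, 26]) = 2
New gcd = gcd(g_others, new_val) = gcd(2, 67) = 1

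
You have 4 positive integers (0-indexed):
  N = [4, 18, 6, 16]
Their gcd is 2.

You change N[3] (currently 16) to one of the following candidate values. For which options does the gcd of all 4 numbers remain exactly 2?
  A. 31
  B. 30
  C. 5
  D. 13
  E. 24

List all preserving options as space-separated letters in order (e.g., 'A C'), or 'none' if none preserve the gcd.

Answer: B E

Derivation:
Old gcd = 2; gcd of others (without N[3]) = 2
New gcd for candidate v: gcd(2, v). Preserves old gcd iff gcd(2, v) = 2.
  Option A: v=31, gcd(2,31)=1 -> changes
  Option B: v=30, gcd(2,30)=2 -> preserves
  Option C: v=5, gcd(2,5)=1 -> changes
  Option D: v=13, gcd(2,13)=1 -> changes
  Option E: v=24, gcd(2,24)=2 -> preserves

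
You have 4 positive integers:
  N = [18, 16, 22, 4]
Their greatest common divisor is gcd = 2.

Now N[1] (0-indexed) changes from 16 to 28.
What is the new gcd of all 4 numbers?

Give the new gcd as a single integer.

Answer: 2

Derivation:
Numbers: [18, 16, 22, 4], gcd = 2
Change: index 1, 16 -> 28
gcd of the OTHER numbers (without index 1): gcd([18, 22, 4]) = 2
New gcd = gcd(g_others, new_val) = gcd(2, 28) = 2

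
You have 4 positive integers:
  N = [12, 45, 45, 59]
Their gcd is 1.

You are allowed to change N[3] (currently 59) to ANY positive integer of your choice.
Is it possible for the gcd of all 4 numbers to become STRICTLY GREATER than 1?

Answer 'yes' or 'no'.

Current gcd = 1
gcd of all OTHER numbers (without N[3]=59): gcd([12, 45, 45]) = 3
The new gcd after any change is gcd(3, new_value).
This can be at most 3.
Since 3 > old gcd 1, the gcd CAN increase (e.g., set N[3] = 3).

Answer: yes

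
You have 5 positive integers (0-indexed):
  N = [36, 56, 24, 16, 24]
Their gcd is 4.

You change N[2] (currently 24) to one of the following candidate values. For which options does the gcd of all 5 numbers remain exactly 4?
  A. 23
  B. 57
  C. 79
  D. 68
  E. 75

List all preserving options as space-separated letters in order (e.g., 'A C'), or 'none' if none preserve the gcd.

Answer: D

Derivation:
Old gcd = 4; gcd of others (without N[2]) = 4
New gcd for candidate v: gcd(4, v). Preserves old gcd iff gcd(4, v) = 4.
  Option A: v=23, gcd(4,23)=1 -> changes
  Option B: v=57, gcd(4,57)=1 -> changes
  Option C: v=79, gcd(4,79)=1 -> changes
  Option D: v=68, gcd(4,68)=4 -> preserves
  Option E: v=75, gcd(4,75)=1 -> changes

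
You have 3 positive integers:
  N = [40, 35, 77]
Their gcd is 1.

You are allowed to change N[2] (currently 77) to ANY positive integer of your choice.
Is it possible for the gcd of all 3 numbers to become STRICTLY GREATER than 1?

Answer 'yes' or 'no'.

Current gcd = 1
gcd of all OTHER numbers (without N[2]=77): gcd([40, 35]) = 5
The new gcd after any change is gcd(5, new_value).
This can be at most 5.
Since 5 > old gcd 1, the gcd CAN increase (e.g., set N[2] = 5).

Answer: yes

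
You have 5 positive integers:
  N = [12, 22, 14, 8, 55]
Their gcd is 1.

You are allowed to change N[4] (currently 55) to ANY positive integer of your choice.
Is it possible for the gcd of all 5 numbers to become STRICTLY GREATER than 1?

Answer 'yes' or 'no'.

Answer: yes

Derivation:
Current gcd = 1
gcd of all OTHER numbers (without N[4]=55): gcd([12, 22, 14, 8]) = 2
The new gcd after any change is gcd(2, new_value).
This can be at most 2.
Since 2 > old gcd 1, the gcd CAN increase (e.g., set N[4] = 2).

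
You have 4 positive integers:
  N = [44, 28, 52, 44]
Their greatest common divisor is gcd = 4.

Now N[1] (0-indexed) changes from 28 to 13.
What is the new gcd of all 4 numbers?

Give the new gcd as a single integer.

Answer: 1

Derivation:
Numbers: [44, 28, 52, 44], gcd = 4
Change: index 1, 28 -> 13
gcd of the OTHER numbers (without index 1): gcd([44, 52, 44]) = 4
New gcd = gcd(g_others, new_val) = gcd(4, 13) = 1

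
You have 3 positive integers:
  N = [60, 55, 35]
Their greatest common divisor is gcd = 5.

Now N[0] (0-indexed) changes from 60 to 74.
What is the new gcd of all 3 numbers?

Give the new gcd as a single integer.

Answer: 1

Derivation:
Numbers: [60, 55, 35], gcd = 5
Change: index 0, 60 -> 74
gcd of the OTHER numbers (without index 0): gcd([55, 35]) = 5
New gcd = gcd(g_others, new_val) = gcd(5, 74) = 1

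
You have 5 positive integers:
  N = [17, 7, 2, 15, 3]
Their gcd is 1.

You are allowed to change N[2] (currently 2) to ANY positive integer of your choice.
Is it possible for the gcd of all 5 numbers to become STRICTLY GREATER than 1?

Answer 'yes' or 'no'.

Current gcd = 1
gcd of all OTHER numbers (without N[2]=2): gcd([17, 7, 15, 3]) = 1
The new gcd after any change is gcd(1, new_value).
This can be at most 1.
Since 1 = old gcd 1, the gcd can only stay the same or decrease.

Answer: no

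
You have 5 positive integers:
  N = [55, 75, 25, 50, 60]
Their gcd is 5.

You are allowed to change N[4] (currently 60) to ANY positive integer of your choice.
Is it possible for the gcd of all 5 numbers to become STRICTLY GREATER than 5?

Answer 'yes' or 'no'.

Answer: no

Derivation:
Current gcd = 5
gcd of all OTHER numbers (without N[4]=60): gcd([55, 75, 25, 50]) = 5
The new gcd after any change is gcd(5, new_value).
This can be at most 5.
Since 5 = old gcd 5, the gcd can only stay the same or decrease.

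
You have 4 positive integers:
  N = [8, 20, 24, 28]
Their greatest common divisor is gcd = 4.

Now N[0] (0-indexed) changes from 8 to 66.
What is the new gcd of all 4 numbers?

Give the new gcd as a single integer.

Numbers: [8, 20, 24, 28], gcd = 4
Change: index 0, 8 -> 66
gcd of the OTHER numbers (without index 0): gcd([20, 24, 28]) = 4
New gcd = gcd(g_others, new_val) = gcd(4, 66) = 2

Answer: 2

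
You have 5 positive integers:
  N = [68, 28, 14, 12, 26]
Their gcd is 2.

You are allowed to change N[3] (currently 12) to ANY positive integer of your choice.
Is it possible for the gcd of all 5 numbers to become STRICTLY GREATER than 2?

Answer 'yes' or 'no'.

Answer: no

Derivation:
Current gcd = 2
gcd of all OTHER numbers (without N[3]=12): gcd([68, 28, 14, 26]) = 2
The new gcd after any change is gcd(2, new_value).
This can be at most 2.
Since 2 = old gcd 2, the gcd can only stay the same or decrease.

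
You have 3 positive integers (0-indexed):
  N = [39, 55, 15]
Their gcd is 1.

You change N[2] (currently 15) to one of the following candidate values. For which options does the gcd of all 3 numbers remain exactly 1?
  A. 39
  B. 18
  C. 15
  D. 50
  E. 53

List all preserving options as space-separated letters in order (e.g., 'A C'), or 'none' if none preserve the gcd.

Old gcd = 1; gcd of others (without N[2]) = 1
New gcd for candidate v: gcd(1, v). Preserves old gcd iff gcd(1, v) = 1.
  Option A: v=39, gcd(1,39)=1 -> preserves
  Option B: v=18, gcd(1,18)=1 -> preserves
  Option C: v=15, gcd(1,15)=1 -> preserves
  Option D: v=50, gcd(1,50)=1 -> preserves
  Option E: v=53, gcd(1,53)=1 -> preserves

Answer: A B C D E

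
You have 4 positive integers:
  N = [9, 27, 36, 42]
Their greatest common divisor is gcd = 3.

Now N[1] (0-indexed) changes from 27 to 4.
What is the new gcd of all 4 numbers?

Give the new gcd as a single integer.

Answer: 1

Derivation:
Numbers: [9, 27, 36, 42], gcd = 3
Change: index 1, 27 -> 4
gcd of the OTHER numbers (without index 1): gcd([9, 36, 42]) = 3
New gcd = gcd(g_others, new_val) = gcd(3, 4) = 1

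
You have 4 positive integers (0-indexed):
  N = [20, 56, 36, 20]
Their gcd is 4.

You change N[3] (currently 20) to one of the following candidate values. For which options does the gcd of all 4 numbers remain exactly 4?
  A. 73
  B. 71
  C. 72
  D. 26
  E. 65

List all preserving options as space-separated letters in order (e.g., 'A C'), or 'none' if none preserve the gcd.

Answer: C

Derivation:
Old gcd = 4; gcd of others (without N[3]) = 4
New gcd for candidate v: gcd(4, v). Preserves old gcd iff gcd(4, v) = 4.
  Option A: v=73, gcd(4,73)=1 -> changes
  Option B: v=71, gcd(4,71)=1 -> changes
  Option C: v=72, gcd(4,72)=4 -> preserves
  Option D: v=26, gcd(4,26)=2 -> changes
  Option E: v=65, gcd(4,65)=1 -> changes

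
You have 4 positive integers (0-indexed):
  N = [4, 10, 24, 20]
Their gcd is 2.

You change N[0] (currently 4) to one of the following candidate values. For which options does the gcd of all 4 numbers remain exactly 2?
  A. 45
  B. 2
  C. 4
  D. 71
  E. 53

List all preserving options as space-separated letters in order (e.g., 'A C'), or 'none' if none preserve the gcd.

Old gcd = 2; gcd of others (without N[0]) = 2
New gcd for candidate v: gcd(2, v). Preserves old gcd iff gcd(2, v) = 2.
  Option A: v=45, gcd(2,45)=1 -> changes
  Option B: v=2, gcd(2,2)=2 -> preserves
  Option C: v=4, gcd(2,4)=2 -> preserves
  Option D: v=71, gcd(2,71)=1 -> changes
  Option E: v=53, gcd(2,53)=1 -> changes

Answer: B C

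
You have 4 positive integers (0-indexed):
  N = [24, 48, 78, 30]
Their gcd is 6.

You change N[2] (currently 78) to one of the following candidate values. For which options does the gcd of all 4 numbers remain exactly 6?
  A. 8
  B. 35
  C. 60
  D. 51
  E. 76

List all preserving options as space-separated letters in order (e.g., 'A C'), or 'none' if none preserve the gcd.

Answer: C

Derivation:
Old gcd = 6; gcd of others (without N[2]) = 6
New gcd for candidate v: gcd(6, v). Preserves old gcd iff gcd(6, v) = 6.
  Option A: v=8, gcd(6,8)=2 -> changes
  Option B: v=35, gcd(6,35)=1 -> changes
  Option C: v=60, gcd(6,60)=6 -> preserves
  Option D: v=51, gcd(6,51)=3 -> changes
  Option E: v=76, gcd(6,76)=2 -> changes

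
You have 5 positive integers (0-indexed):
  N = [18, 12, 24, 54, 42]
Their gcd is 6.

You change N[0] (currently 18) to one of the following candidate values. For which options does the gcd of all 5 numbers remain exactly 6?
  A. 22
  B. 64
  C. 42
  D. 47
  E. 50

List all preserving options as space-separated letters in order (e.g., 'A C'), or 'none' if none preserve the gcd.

Answer: C

Derivation:
Old gcd = 6; gcd of others (without N[0]) = 6
New gcd for candidate v: gcd(6, v). Preserves old gcd iff gcd(6, v) = 6.
  Option A: v=22, gcd(6,22)=2 -> changes
  Option B: v=64, gcd(6,64)=2 -> changes
  Option C: v=42, gcd(6,42)=6 -> preserves
  Option D: v=47, gcd(6,47)=1 -> changes
  Option E: v=50, gcd(6,50)=2 -> changes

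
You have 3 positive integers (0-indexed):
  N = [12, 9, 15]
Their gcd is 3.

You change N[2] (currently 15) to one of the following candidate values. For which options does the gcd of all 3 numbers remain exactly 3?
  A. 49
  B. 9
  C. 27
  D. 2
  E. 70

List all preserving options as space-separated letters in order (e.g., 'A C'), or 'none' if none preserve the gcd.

Answer: B C

Derivation:
Old gcd = 3; gcd of others (without N[2]) = 3
New gcd for candidate v: gcd(3, v). Preserves old gcd iff gcd(3, v) = 3.
  Option A: v=49, gcd(3,49)=1 -> changes
  Option B: v=9, gcd(3,9)=3 -> preserves
  Option C: v=27, gcd(3,27)=3 -> preserves
  Option D: v=2, gcd(3,2)=1 -> changes
  Option E: v=70, gcd(3,70)=1 -> changes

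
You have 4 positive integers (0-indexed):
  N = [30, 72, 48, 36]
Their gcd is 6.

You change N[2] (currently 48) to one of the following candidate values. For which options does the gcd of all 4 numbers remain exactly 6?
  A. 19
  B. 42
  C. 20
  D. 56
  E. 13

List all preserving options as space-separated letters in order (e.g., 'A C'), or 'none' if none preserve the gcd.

Old gcd = 6; gcd of others (without N[2]) = 6
New gcd for candidate v: gcd(6, v). Preserves old gcd iff gcd(6, v) = 6.
  Option A: v=19, gcd(6,19)=1 -> changes
  Option B: v=42, gcd(6,42)=6 -> preserves
  Option C: v=20, gcd(6,20)=2 -> changes
  Option D: v=56, gcd(6,56)=2 -> changes
  Option E: v=13, gcd(6,13)=1 -> changes

Answer: B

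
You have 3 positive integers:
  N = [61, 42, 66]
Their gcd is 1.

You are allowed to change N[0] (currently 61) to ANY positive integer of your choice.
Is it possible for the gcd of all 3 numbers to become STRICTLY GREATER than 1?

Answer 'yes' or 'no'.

Answer: yes

Derivation:
Current gcd = 1
gcd of all OTHER numbers (without N[0]=61): gcd([42, 66]) = 6
The new gcd after any change is gcd(6, new_value).
This can be at most 6.
Since 6 > old gcd 1, the gcd CAN increase (e.g., set N[0] = 6).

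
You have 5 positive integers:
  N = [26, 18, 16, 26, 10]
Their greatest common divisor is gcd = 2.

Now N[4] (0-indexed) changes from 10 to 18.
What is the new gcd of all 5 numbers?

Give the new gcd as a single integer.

Numbers: [26, 18, 16, 26, 10], gcd = 2
Change: index 4, 10 -> 18
gcd of the OTHER numbers (without index 4): gcd([26, 18, 16, 26]) = 2
New gcd = gcd(g_others, new_val) = gcd(2, 18) = 2

Answer: 2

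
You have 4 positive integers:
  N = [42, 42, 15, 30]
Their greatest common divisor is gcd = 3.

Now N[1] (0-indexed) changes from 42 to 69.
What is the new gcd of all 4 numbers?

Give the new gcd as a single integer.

Answer: 3

Derivation:
Numbers: [42, 42, 15, 30], gcd = 3
Change: index 1, 42 -> 69
gcd of the OTHER numbers (without index 1): gcd([42, 15, 30]) = 3
New gcd = gcd(g_others, new_val) = gcd(3, 69) = 3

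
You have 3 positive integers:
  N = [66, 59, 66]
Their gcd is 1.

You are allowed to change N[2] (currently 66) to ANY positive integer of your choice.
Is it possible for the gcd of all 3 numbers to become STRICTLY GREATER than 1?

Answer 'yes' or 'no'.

Answer: no

Derivation:
Current gcd = 1
gcd of all OTHER numbers (without N[2]=66): gcd([66, 59]) = 1
The new gcd after any change is gcd(1, new_value).
This can be at most 1.
Since 1 = old gcd 1, the gcd can only stay the same or decrease.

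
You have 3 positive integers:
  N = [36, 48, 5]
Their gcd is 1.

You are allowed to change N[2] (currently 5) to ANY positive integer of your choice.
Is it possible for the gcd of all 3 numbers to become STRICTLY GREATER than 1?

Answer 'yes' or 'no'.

Current gcd = 1
gcd of all OTHER numbers (without N[2]=5): gcd([36, 48]) = 12
The new gcd after any change is gcd(12, new_value).
This can be at most 12.
Since 12 > old gcd 1, the gcd CAN increase (e.g., set N[2] = 12).

Answer: yes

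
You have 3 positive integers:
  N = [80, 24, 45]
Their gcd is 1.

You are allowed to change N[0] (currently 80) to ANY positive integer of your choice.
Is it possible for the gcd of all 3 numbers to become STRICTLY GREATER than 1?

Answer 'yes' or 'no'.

Answer: yes

Derivation:
Current gcd = 1
gcd of all OTHER numbers (without N[0]=80): gcd([24, 45]) = 3
The new gcd after any change is gcd(3, new_value).
This can be at most 3.
Since 3 > old gcd 1, the gcd CAN increase (e.g., set N[0] = 3).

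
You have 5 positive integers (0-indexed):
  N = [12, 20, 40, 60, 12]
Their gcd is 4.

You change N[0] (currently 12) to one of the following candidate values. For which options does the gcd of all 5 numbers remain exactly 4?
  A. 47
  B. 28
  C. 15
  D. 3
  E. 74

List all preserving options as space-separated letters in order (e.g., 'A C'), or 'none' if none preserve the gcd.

Old gcd = 4; gcd of others (without N[0]) = 4
New gcd for candidate v: gcd(4, v). Preserves old gcd iff gcd(4, v) = 4.
  Option A: v=47, gcd(4,47)=1 -> changes
  Option B: v=28, gcd(4,28)=4 -> preserves
  Option C: v=15, gcd(4,15)=1 -> changes
  Option D: v=3, gcd(4,3)=1 -> changes
  Option E: v=74, gcd(4,74)=2 -> changes

Answer: B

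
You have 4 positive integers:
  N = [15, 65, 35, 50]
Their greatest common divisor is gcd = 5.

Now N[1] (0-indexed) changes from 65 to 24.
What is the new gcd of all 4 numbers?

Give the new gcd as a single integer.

Numbers: [15, 65, 35, 50], gcd = 5
Change: index 1, 65 -> 24
gcd of the OTHER numbers (without index 1): gcd([15, 35, 50]) = 5
New gcd = gcd(g_others, new_val) = gcd(5, 24) = 1

Answer: 1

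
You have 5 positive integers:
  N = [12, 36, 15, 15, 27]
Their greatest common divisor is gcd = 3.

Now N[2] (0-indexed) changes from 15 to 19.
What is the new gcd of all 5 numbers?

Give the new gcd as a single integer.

Numbers: [12, 36, 15, 15, 27], gcd = 3
Change: index 2, 15 -> 19
gcd of the OTHER numbers (without index 2): gcd([12, 36, 15, 27]) = 3
New gcd = gcd(g_others, new_val) = gcd(3, 19) = 1

Answer: 1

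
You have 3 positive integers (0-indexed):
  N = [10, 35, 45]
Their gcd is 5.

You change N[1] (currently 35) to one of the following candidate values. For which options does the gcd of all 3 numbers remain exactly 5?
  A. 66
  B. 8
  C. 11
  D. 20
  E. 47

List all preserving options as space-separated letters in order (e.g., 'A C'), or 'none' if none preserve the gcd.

Answer: D

Derivation:
Old gcd = 5; gcd of others (without N[1]) = 5
New gcd for candidate v: gcd(5, v). Preserves old gcd iff gcd(5, v) = 5.
  Option A: v=66, gcd(5,66)=1 -> changes
  Option B: v=8, gcd(5,8)=1 -> changes
  Option C: v=11, gcd(5,11)=1 -> changes
  Option D: v=20, gcd(5,20)=5 -> preserves
  Option E: v=47, gcd(5,47)=1 -> changes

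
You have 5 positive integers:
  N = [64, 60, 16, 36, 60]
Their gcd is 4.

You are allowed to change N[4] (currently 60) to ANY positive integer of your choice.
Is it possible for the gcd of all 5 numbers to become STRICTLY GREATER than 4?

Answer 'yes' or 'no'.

Current gcd = 4
gcd of all OTHER numbers (without N[4]=60): gcd([64, 60, 16, 36]) = 4
The new gcd after any change is gcd(4, new_value).
This can be at most 4.
Since 4 = old gcd 4, the gcd can only stay the same or decrease.

Answer: no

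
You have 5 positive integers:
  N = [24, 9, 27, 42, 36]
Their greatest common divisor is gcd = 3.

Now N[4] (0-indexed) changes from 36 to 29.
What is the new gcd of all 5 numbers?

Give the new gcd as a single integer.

Numbers: [24, 9, 27, 42, 36], gcd = 3
Change: index 4, 36 -> 29
gcd of the OTHER numbers (without index 4): gcd([24, 9, 27, 42]) = 3
New gcd = gcd(g_others, new_val) = gcd(3, 29) = 1

Answer: 1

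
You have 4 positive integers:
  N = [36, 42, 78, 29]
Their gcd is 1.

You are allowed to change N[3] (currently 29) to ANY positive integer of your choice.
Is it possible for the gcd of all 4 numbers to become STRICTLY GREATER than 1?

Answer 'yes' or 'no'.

Answer: yes

Derivation:
Current gcd = 1
gcd of all OTHER numbers (without N[3]=29): gcd([36, 42, 78]) = 6
The new gcd after any change is gcd(6, new_value).
This can be at most 6.
Since 6 > old gcd 1, the gcd CAN increase (e.g., set N[3] = 6).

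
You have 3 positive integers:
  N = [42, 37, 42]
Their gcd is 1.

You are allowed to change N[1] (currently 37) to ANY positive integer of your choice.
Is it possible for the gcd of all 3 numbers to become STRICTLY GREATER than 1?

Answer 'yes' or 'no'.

Answer: yes

Derivation:
Current gcd = 1
gcd of all OTHER numbers (without N[1]=37): gcd([42, 42]) = 42
The new gcd after any change is gcd(42, new_value).
This can be at most 42.
Since 42 > old gcd 1, the gcd CAN increase (e.g., set N[1] = 42).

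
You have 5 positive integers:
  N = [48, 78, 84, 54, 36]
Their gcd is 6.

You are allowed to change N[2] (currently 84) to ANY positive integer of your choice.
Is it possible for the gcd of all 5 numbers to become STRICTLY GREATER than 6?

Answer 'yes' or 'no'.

Answer: no

Derivation:
Current gcd = 6
gcd of all OTHER numbers (without N[2]=84): gcd([48, 78, 54, 36]) = 6
The new gcd after any change is gcd(6, new_value).
This can be at most 6.
Since 6 = old gcd 6, the gcd can only stay the same or decrease.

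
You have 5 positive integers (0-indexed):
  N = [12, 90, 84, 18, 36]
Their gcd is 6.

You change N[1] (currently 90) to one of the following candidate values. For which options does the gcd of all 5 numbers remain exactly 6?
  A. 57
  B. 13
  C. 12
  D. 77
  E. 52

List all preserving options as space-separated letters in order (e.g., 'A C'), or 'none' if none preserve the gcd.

Old gcd = 6; gcd of others (without N[1]) = 6
New gcd for candidate v: gcd(6, v). Preserves old gcd iff gcd(6, v) = 6.
  Option A: v=57, gcd(6,57)=3 -> changes
  Option B: v=13, gcd(6,13)=1 -> changes
  Option C: v=12, gcd(6,12)=6 -> preserves
  Option D: v=77, gcd(6,77)=1 -> changes
  Option E: v=52, gcd(6,52)=2 -> changes

Answer: C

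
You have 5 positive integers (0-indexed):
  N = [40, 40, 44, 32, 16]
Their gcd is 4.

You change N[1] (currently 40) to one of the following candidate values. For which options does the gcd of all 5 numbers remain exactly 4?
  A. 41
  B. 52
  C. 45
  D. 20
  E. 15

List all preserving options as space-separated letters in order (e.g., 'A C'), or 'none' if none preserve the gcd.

Answer: B D

Derivation:
Old gcd = 4; gcd of others (without N[1]) = 4
New gcd for candidate v: gcd(4, v). Preserves old gcd iff gcd(4, v) = 4.
  Option A: v=41, gcd(4,41)=1 -> changes
  Option B: v=52, gcd(4,52)=4 -> preserves
  Option C: v=45, gcd(4,45)=1 -> changes
  Option D: v=20, gcd(4,20)=4 -> preserves
  Option E: v=15, gcd(4,15)=1 -> changes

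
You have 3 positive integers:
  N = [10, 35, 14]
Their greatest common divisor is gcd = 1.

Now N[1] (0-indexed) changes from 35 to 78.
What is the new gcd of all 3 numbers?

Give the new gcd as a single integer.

Answer: 2

Derivation:
Numbers: [10, 35, 14], gcd = 1
Change: index 1, 35 -> 78
gcd of the OTHER numbers (without index 1): gcd([10, 14]) = 2
New gcd = gcd(g_others, new_val) = gcd(2, 78) = 2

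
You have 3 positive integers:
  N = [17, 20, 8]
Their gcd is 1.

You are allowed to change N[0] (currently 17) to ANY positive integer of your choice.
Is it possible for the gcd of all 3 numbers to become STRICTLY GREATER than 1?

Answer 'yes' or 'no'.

Current gcd = 1
gcd of all OTHER numbers (without N[0]=17): gcd([20, 8]) = 4
The new gcd after any change is gcd(4, new_value).
This can be at most 4.
Since 4 > old gcd 1, the gcd CAN increase (e.g., set N[0] = 4).

Answer: yes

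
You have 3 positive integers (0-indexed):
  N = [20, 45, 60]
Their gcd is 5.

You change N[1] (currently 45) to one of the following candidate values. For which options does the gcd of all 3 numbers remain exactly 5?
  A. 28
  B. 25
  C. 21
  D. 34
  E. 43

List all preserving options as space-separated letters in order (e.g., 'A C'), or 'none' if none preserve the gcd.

Old gcd = 5; gcd of others (without N[1]) = 20
New gcd for candidate v: gcd(20, v). Preserves old gcd iff gcd(20, v) = 5.
  Option A: v=28, gcd(20,28)=4 -> changes
  Option B: v=25, gcd(20,25)=5 -> preserves
  Option C: v=21, gcd(20,21)=1 -> changes
  Option D: v=34, gcd(20,34)=2 -> changes
  Option E: v=43, gcd(20,43)=1 -> changes

Answer: B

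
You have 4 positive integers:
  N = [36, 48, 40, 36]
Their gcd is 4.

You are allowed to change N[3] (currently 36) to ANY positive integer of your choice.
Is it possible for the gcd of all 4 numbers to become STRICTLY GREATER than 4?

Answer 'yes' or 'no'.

Answer: no

Derivation:
Current gcd = 4
gcd of all OTHER numbers (without N[3]=36): gcd([36, 48, 40]) = 4
The new gcd after any change is gcd(4, new_value).
This can be at most 4.
Since 4 = old gcd 4, the gcd can only stay the same or decrease.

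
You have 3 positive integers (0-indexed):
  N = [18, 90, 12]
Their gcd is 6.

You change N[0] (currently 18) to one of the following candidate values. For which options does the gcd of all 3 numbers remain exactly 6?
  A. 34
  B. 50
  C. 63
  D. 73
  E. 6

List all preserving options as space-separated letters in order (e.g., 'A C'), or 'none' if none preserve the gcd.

Answer: E

Derivation:
Old gcd = 6; gcd of others (without N[0]) = 6
New gcd for candidate v: gcd(6, v). Preserves old gcd iff gcd(6, v) = 6.
  Option A: v=34, gcd(6,34)=2 -> changes
  Option B: v=50, gcd(6,50)=2 -> changes
  Option C: v=63, gcd(6,63)=3 -> changes
  Option D: v=73, gcd(6,73)=1 -> changes
  Option E: v=6, gcd(6,6)=6 -> preserves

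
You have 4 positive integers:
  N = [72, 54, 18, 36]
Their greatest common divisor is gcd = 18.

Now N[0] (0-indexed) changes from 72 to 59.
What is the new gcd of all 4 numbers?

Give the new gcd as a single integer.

Numbers: [72, 54, 18, 36], gcd = 18
Change: index 0, 72 -> 59
gcd of the OTHER numbers (without index 0): gcd([54, 18, 36]) = 18
New gcd = gcd(g_others, new_val) = gcd(18, 59) = 1

Answer: 1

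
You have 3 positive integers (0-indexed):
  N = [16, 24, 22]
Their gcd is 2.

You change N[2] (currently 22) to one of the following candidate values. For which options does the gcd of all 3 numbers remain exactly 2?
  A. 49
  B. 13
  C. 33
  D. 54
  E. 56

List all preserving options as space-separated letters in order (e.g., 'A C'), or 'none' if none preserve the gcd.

Answer: D

Derivation:
Old gcd = 2; gcd of others (without N[2]) = 8
New gcd for candidate v: gcd(8, v). Preserves old gcd iff gcd(8, v) = 2.
  Option A: v=49, gcd(8,49)=1 -> changes
  Option B: v=13, gcd(8,13)=1 -> changes
  Option C: v=33, gcd(8,33)=1 -> changes
  Option D: v=54, gcd(8,54)=2 -> preserves
  Option E: v=56, gcd(8,56)=8 -> changes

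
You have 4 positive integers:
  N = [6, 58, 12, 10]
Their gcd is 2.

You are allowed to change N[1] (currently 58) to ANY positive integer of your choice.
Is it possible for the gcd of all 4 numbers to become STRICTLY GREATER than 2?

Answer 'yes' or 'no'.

Answer: no

Derivation:
Current gcd = 2
gcd of all OTHER numbers (without N[1]=58): gcd([6, 12, 10]) = 2
The new gcd after any change is gcd(2, new_value).
This can be at most 2.
Since 2 = old gcd 2, the gcd can only stay the same or decrease.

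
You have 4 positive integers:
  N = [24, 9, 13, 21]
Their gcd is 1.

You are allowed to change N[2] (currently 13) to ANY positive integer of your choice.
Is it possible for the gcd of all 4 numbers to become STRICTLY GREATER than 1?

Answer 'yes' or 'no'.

Current gcd = 1
gcd of all OTHER numbers (without N[2]=13): gcd([24, 9, 21]) = 3
The new gcd after any change is gcd(3, new_value).
This can be at most 3.
Since 3 > old gcd 1, the gcd CAN increase (e.g., set N[2] = 3).

Answer: yes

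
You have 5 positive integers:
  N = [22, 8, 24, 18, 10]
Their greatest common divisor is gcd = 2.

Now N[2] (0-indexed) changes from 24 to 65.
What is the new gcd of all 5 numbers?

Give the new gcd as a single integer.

Answer: 1

Derivation:
Numbers: [22, 8, 24, 18, 10], gcd = 2
Change: index 2, 24 -> 65
gcd of the OTHER numbers (without index 2): gcd([22, 8, 18, 10]) = 2
New gcd = gcd(g_others, new_val) = gcd(2, 65) = 1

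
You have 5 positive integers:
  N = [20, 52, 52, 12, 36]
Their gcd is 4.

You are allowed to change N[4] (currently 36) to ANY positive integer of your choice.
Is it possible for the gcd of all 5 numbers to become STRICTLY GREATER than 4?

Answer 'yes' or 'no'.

Current gcd = 4
gcd of all OTHER numbers (without N[4]=36): gcd([20, 52, 52, 12]) = 4
The new gcd after any change is gcd(4, new_value).
This can be at most 4.
Since 4 = old gcd 4, the gcd can only stay the same or decrease.

Answer: no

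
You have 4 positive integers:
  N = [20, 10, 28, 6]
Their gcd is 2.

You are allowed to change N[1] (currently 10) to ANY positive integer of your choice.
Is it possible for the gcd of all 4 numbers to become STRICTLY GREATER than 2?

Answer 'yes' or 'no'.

Current gcd = 2
gcd of all OTHER numbers (without N[1]=10): gcd([20, 28, 6]) = 2
The new gcd after any change is gcd(2, new_value).
This can be at most 2.
Since 2 = old gcd 2, the gcd can only stay the same or decrease.

Answer: no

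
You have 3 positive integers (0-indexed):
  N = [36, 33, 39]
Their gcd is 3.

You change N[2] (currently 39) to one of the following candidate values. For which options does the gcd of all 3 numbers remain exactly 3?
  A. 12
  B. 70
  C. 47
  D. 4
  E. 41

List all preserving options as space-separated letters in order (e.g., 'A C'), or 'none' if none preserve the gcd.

Old gcd = 3; gcd of others (without N[2]) = 3
New gcd for candidate v: gcd(3, v). Preserves old gcd iff gcd(3, v) = 3.
  Option A: v=12, gcd(3,12)=3 -> preserves
  Option B: v=70, gcd(3,70)=1 -> changes
  Option C: v=47, gcd(3,47)=1 -> changes
  Option D: v=4, gcd(3,4)=1 -> changes
  Option E: v=41, gcd(3,41)=1 -> changes

Answer: A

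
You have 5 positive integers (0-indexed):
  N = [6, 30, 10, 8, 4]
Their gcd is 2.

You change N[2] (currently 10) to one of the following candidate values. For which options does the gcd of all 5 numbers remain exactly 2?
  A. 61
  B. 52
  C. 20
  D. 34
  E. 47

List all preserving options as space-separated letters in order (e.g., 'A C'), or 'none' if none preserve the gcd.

Answer: B C D

Derivation:
Old gcd = 2; gcd of others (without N[2]) = 2
New gcd for candidate v: gcd(2, v). Preserves old gcd iff gcd(2, v) = 2.
  Option A: v=61, gcd(2,61)=1 -> changes
  Option B: v=52, gcd(2,52)=2 -> preserves
  Option C: v=20, gcd(2,20)=2 -> preserves
  Option D: v=34, gcd(2,34)=2 -> preserves
  Option E: v=47, gcd(2,47)=1 -> changes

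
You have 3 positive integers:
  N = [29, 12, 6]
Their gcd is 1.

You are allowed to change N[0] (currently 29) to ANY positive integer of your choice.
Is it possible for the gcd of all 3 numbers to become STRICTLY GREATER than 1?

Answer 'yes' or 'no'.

Current gcd = 1
gcd of all OTHER numbers (without N[0]=29): gcd([12, 6]) = 6
The new gcd after any change is gcd(6, new_value).
This can be at most 6.
Since 6 > old gcd 1, the gcd CAN increase (e.g., set N[0] = 6).

Answer: yes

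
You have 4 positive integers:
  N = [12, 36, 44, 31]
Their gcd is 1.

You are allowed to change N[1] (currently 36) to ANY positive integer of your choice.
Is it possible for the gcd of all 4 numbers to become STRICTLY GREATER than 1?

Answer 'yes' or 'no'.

Answer: no

Derivation:
Current gcd = 1
gcd of all OTHER numbers (without N[1]=36): gcd([12, 44, 31]) = 1
The new gcd after any change is gcd(1, new_value).
This can be at most 1.
Since 1 = old gcd 1, the gcd can only stay the same or decrease.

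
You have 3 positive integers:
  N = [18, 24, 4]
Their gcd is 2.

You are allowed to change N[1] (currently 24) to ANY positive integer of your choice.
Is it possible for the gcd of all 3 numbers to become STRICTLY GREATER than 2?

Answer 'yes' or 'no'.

Answer: no

Derivation:
Current gcd = 2
gcd of all OTHER numbers (without N[1]=24): gcd([18, 4]) = 2
The new gcd after any change is gcd(2, new_value).
This can be at most 2.
Since 2 = old gcd 2, the gcd can only stay the same or decrease.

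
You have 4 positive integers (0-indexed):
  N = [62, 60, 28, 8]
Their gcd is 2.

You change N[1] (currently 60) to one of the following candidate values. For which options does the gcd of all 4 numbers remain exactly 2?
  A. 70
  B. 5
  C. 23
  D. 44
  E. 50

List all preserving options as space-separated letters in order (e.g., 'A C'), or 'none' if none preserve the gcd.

Answer: A D E

Derivation:
Old gcd = 2; gcd of others (without N[1]) = 2
New gcd for candidate v: gcd(2, v). Preserves old gcd iff gcd(2, v) = 2.
  Option A: v=70, gcd(2,70)=2 -> preserves
  Option B: v=5, gcd(2,5)=1 -> changes
  Option C: v=23, gcd(2,23)=1 -> changes
  Option D: v=44, gcd(2,44)=2 -> preserves
  Option E: v=50, gcd(2,50)=2 -> preserves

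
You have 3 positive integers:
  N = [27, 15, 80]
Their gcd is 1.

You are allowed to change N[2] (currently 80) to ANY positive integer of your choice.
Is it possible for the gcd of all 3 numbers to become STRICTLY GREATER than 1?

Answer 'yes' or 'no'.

Answer: yes

Derivation:
Current gcd = 1
gcd of all OTHER numbers (without N[2]=80): gcd([27, 15]) = 3
The new gcd after any change is gcd(3, new_value).
This can be at most 3.
Since 3 > old gcd 1, the gcd CAN increase (e.g., set N[2] = 3).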